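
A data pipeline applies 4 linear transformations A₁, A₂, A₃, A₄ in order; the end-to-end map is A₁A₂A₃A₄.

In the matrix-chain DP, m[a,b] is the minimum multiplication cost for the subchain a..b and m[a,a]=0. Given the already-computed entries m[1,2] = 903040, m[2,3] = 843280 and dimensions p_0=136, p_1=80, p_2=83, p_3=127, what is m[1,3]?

2225040

m[1,3] = min over k∈[1,2] of m[1,k]+m[k+1,3]+p_{0}·p_k·p_{3}.
k=1: 0 + 843280 + 136·80·127 = 2225040; k=2: 903040 + 0 + 136·83·127 = 2336616.
Minimum: 2225040 at k=1.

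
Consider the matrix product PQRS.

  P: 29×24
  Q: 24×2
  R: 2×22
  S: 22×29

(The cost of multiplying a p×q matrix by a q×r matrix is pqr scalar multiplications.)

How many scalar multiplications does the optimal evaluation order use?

Adjacent pairs: PQ = 29·24·2 = 1392; QR = 24·2·22 = 1056; RS = 2·22·29 = 1276.
Length 3: P..R: k=1: 0+1056+29·24·22=16368; k=2: 1392+0+29·2·22=2668 → min 2668 | Q..S: k=2: 0+1276+24·2·29=2668; k=3: 1056+0+24·22·29=16368 → min 2668.
Length 4: P..S: k=1: 0+2668+29·24·29=22852; k=2: 1392+1276+29·2·29=4350; k=3: 2668+0+29·22·29=21170 → min 4350.
Optimal order: ((PQ)(RS)) with cost 4350.

4350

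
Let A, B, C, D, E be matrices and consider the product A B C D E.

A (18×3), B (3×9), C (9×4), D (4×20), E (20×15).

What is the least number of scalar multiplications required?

Adjacent pairs: AB = 18·3·9 = 486; BC = 3·9·4 = 108; CD = 9·4·20 = 720; DE = 4·20·15 = 1200.
Length 3: A..C: k=1: 0+108+18·3·4=324; k=2: 486+0+18·9·4=1134 → min 324 | B..D: k=2: 0+720+3·9·20=1260; k=3: 108+0+3·4·20=348 → min 348 | C..E: k=3: 0+1200+9·4·15=1740; k=4: 720+0+9·20·15=3420 → min 1740.
Length 4: A..D: k=1: 0+348+18·3·20=1428; k=2: 486+720+18·9·20=4446; k=3: 324+0+18·4·20=1764 → min 1428 | B..E: k=2: 0+1740+3·9·15=2145; k=3: 108+1200+3·4·15=1488; k=4: 348+0+3·20·15=1248 → min 1248.
Length 5: A..E: k=1: 0+1248+18·3·15=2058; k=2: 486+1740+18·9·15=4656; k=3: 324+1200+18·4·15=2604; k=4: 1428+0+18·20·15=6828 → min 2058.
Optimal order: (A (((B C) D) E)) with cost 2058.

2058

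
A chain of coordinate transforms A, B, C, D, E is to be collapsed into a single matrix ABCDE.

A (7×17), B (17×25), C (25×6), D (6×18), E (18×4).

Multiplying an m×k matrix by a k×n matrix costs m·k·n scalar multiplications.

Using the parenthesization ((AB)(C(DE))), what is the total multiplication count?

(AB): 7×17 by 17×25 → 7×25, cost 7·17·25 = 2975
(DE): 6×18 by 18×4 → 6×4, cost 6·18·4 = 432
(C(DE)): 25×6 by 6×4 → 25×4, cost 25·6·4 = 600; cumulative 1032
((AB)(C(DE))): 7×25 by 25×4 → 7×4, cost 7·25·4 = 700; cumulative 4707
Total: 4707 scalar multiplications.

4707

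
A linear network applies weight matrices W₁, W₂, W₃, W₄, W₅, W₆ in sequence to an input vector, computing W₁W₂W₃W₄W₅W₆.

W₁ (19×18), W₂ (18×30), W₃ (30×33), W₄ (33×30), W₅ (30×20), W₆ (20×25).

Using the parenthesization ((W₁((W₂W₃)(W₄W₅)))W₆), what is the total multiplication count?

65840

(W₂W₃): 18×30 by 30×33 → 18×33, cost 18·30·33 = 17820
(W₄W₅): 33×30 by 30×20 → 33×20, cost 33·30·20 = 19800
((W₂W₃)(W₄W₅)): 18×33 by 33×20 → 18×20, cost 18·33·20 = 11880; cumulative 49500
(W₁((W₂W₃)(W₄W₅))): 19×18 by 18×20 → 19×20, cost 19·18·20 = 6840; cumulative 56340
((W₁((W₂W₃)(W₄W₅)))W₆): 19×20 by 20×25 → 19×25, cost 19·20·25 = 9500; cumulative 65840
Total: 65840 scalar multiplications.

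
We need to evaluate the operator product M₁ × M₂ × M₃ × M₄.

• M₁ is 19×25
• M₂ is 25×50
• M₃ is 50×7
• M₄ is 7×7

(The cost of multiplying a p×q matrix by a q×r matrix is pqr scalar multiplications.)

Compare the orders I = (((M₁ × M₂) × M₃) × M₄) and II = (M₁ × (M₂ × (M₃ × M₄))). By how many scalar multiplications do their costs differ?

Order I = (((M₁ × M₂) × M₃) × M₄): (M₁ × M₂): 19×25 by 25×50 → 19×50, cost 19·25·50 = 23750; ((M₁ × M₂) × M₃): 19×50 by 50×7 → 19×7, cost 19·50·7 = 6650; cumulative 30400; (((M₁ × M₂) × M₃) × M₄): 19×7 by 7×7 → 19×7, cost 19·7·7 = 931; cumulative 31331. Total 31331.
Order II = (M₁ × (M₂ × (M₃ × M₄))): (M₃ × M₄): 50×7 by 7×7 → 50×7, cost 50·7·7 = 2450; (M₂ × (M₃ × M₄)): 25×50 by 50×7 → 25×7, cost 25·50·7 = 8750; cumulative 11200; (M₁ × (M₂ × (M₃ × M₄))): 19×25 by 25×7 → 19×7, cost 19·25·7 = 3325; cumulative 14525. Total 14525.
Difference: |31331 − 14525| = 16806.

16806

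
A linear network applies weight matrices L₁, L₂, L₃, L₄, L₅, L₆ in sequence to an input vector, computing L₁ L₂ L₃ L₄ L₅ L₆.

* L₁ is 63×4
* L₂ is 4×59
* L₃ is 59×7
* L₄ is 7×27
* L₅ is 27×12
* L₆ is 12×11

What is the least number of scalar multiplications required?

7004

Adjacent pairs: L₁L₂ = 63·4·59 = 14868; L₂L₃ = 4·59·7 = 1652; L₃L₄ = 59·7·27 = 11151; L₄L₅ = 7·27·12 = 2268; L₅L₆ = 27·12·11 = 3564.
Length 3: L₁..L₃: k=1: 0+1652+63·4·7=3416; k=2: 14868+0+63·59·7=40887 → min 3416 | L₂..L₄: k=2: 0+11151+4·59·27=17523; k=3: 1652+0+4·7·27=2408 → min 2408 | L₃..L₅: k=3: 0+2268+59·7·12=7224; k=4: 11151+0+59·27·12=30267 → min 7224 | L₄..L₆: k=4: 0+3564+7·27·11=5643; k=5: 2268+0+7·12·11=3192 → min 3192.
Length 4: L₁..L₄: k=1: 0+2408+63·4·27=9212; k=2: 14868+11151+63·59·27=126378; k=3: 3416+0+63·7·27=15323 → min 9212 | L₂..L₅: k=2: 0+7224+4·59·12=10056; k=3: 1652+2268+4·7·12=4256; k=4: 2408+0+4·27·12=3704 → min 3704 | L₃..L₆: k=3: 0+3192+59·7·11=7735; k=4: 11151+3564+59·27·11=32238; k=5: 7224+0+59·12·11=15012 → min 7735.
Length 5: L₁..L₅: k=1: 0+3704+63·4·12=6728; k=2: 14868+7224+63·59·12=66696; k=3: 3416+2268+63·7·12=10976; k=4: 9212+0+63·27·12=29624 → min 6728 | L₂..L₆: k=2: 0+7735+4·59·11=10331; k=3: 1652+3192+4·7·11=5152; k=4: 2408+3564+4·27·11=7160; k=5: 3704+0+4·12·11=4232 → min 4232.
Length 6: L₁..L₆: k=1: 0+4232+63·4·11=7004; k=2: 14868+7735+63·59·11=63490; k=3: 3416+3192+63·7·11=11459; k=4: 9212+3564+63·27·11=31487; k=5: 6728+0+63·12·11=15044 → min 7004.
Optimal order: (L₁ ((((L₂ L₃) L₄) L₅) L₆)) with cost 7004.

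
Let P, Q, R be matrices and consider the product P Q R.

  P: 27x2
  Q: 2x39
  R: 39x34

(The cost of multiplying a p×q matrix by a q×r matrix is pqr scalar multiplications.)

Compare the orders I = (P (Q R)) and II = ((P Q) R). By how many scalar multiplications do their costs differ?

33420

Order I = (P (Q R)): (Q R): 2×39 by 39×34 → 2×34, cost 2·39·34 = 2652; (P (Q R)): 27×2 by 2×34 → 27×34, cost 27·2·34 = 1836; cumulative 4488. Total 4488.
Order II = ((P Q) R): (P Q): 27×2 by 2×39 → 27×39, cost 27·2·39 = 2106; ((P Q) R): 27×39 by 39×34 → 27×34, cost 27·39·34 = 35802; cumulative 37908. Total 37908.
Difference: |4488 − 37908| = 33420.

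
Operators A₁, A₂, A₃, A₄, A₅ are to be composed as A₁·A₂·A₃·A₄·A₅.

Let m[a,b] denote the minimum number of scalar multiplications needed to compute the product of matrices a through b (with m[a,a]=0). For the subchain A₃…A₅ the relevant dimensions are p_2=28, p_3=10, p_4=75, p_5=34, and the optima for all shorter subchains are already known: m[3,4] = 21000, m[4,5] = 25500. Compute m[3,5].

35020

m[3,5] = min over k∈[3,4] of m[3,k]+m[k+1,5]+p_{2}·p_k·p_{5}.
k=3: 0 + 25500 + 28·10·34 = 35020; k=4: 21000 + 0 + 28·75·34 = 92400.
Minimum: 35020 at k=3.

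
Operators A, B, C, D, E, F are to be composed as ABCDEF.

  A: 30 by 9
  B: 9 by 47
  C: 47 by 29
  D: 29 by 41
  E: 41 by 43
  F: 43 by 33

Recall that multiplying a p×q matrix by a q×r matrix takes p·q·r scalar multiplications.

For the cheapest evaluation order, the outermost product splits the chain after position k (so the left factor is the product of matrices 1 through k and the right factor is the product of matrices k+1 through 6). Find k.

1

Adjacent pairs: AB = 30·9·47 = 12690; BC = 9·47·29 = 12267; CD = 47·29·41 = 55883; DE = 29·41·43 = 51127; EF = 41·43·33 = 58179.
Length 3: A..C: k=1: 0+12267+30·9·29=20097; k=2: 12690+0+30·47·29=53580 → min 20097 | B..D: k=2: 0+55883+9·47·41=73226; k=3: 12267+0+9·29·41=22968 → min 22968 | C..E: k=3: 0+51127+47·29·43=109736; k=4: 55883+0+47·41·43=138744 → min 109736 | D..F: k=4: 0+58179+29·41·33=97416; k=5: 51127+0+29·43·33=92278 → min 92278.
Length 4: A..D: k=1: 0+22968+30·9·41=34038; k=2: 12690+55883+30·47·41=126383; k=3: 20097+0+30·29·41=55767 → min 34038 | B..E: k=2: 0+109736+9·47·43=127925; k=3: 12267+51127+9·29·43=74617; k=4: 22968+0+9·41·43=38835 → min 38835 | C..F: k=3: 0+92278+47·29·33=137257; k=4: 55883+58179+47·41·33=177653; k=5: 109736+0+47·43·33=176429 → min 137257.
Length 5: A..E: k=1: 0+38835+30·9·43=50445; k=2: 12690+109736+30·47·43=183056; k=3: 20097+51127+30·29·43=108634; k=4: 34038+0+30·41·43=86928 → min 50445 | B..F: k=2: 0+137257+9·47·33=151216; k=3: 12267+92278+9·29·33=113158; k=4: 22968+58179+9·41·33=93324; k=5: 38835+0+9·43·33=51606 → min 51606.
Top-level splits: k=1: (A..A)·(B..F) → 0+51606+30·9·33 = 60516; k=2: (A..B)·(C..F) → 12690+137257+30·47·33 = 196477; k=3: (A..C)·(D..F) → 20097+92278+30·29·33 = 141085; k=4: (A..D)·(E..F) → 34038+58179+30·41·33 = 132807; k=5: (A..E)·(F..F) → 50445+0+30·43·33 = 93015.
Best split is after A, i.e. k = 1.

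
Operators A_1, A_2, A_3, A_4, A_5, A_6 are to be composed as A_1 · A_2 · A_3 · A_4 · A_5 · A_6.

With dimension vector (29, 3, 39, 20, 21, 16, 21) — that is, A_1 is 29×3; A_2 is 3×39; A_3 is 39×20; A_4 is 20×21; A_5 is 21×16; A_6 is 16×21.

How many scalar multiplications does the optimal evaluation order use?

Adjacent pairs: A_1A_2 = 29·3·39 = 3393; A_2A_3 = 3·39·20 = 2340; A_3A_4 = 39·20·21 = 16380; A_4A_5 = 20·21·16 = 6720; A_5A_6 = 21·16·21 = 7056.
Length 3: A_1..A_3: k=1: 0+2340+29·3·20=4080; k=2: 3393+0+29·39·20=26013 → min 4080 | A_2..A_4: k=2: 0+16380+3·39·21=18837; k=3: 2340+0+3·20·21=3600 → min 3600 | A_3..A_5: k=3: 0+6720+39·20·16=19200; k=4: 16380+0+39·21·16=29484 → min 19200 | A_4..A_6: k=4: 0+7056+20·21·21=15876; k=5: 6720+0+20·16·21=13440 → min 13440.
Length 4: A_1..A_4: k=1: 0+3600+29·3·21=5427; k=2: 3393+16380+29·39·21=43524; k=3: 4080+0+29·20·21=16260 → min 5427 | A_2..A_5: k=2: 0+19200+3·39·16=21072; k=3: 2340+6720+3·20·16=10020; k=4: 3600+0+3·21·16=4608 → min 4608 | A_3..A_6: k=3: 0+13440+39·20·21=29820; k=4: 16380+7056+39·21·21=40635; k=5: 19200+0+39·16·21=32304 → min 29820.
Length 5: A_1..A_5: k=1: 0+4608+29·3·16=6000; k=2: 3393+19200+29·39·16=40689; k=3: 4080+6720+29·20·16=20080; k=4: 5427+0+29·21·16=15171 → min 6000 | A_2..A_6: k=2: 0+29820+3·39·21=32277; k=3: 2340+13440+3·20·21=17040; k=4: 3600+7056+3·21·21=11979; k=5: 4608+0+3·16·21=5616 → min 5616.
Length 6: A_1..A_6: k=1: 0+5616+29·3·21=7443; k=2: 3393+29820+29·39·21=56964; k=3: 4080+13440+29·20·21=29700; k=4: 5427+7056+29·21·21=25272; k=5: 6000+0+29·16·21=15744 → min 7443.
Optimal order: (A_1 · ((((A_2 · A_3) · A_4) · A_5) · A_6)) with cost 7443.

7443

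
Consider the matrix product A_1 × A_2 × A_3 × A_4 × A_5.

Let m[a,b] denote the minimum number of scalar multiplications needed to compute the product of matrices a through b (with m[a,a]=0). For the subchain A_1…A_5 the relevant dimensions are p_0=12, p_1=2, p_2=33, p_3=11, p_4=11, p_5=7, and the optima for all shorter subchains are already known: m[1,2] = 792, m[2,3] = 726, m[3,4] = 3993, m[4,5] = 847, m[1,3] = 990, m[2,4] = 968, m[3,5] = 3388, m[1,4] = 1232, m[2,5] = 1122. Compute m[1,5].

1290

m[1,5] = min over k∈[1,4] of m[1,k]+m[k+1,5]+p_{0}·p_k·p_{5}.
k=1: 0 + 1122 + 12·2·7 = 1290; k=2: 792 + 3388 + 12·33·7 = 6952; k=3: 990 + 847 + 12·11·7 = 2761; k=4: 1232 + 0 + 12·11·7 = 2156.
Minimum: 1290 at k=1.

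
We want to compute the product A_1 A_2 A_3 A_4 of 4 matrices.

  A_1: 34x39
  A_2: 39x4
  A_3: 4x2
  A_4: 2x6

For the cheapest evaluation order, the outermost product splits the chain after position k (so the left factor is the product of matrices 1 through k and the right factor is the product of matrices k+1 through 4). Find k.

Adjacent pairs: A_1A_2 = 34·39·4 = 5304; A_2A_3 = 39·4·2 = 312; A_3A_4 = 4·2·6 = 48.
Length 3: A_1..A_3: k=1: 0+312+34·39·2=2964; k=2: 5304+0+34·4·2=5576 → min 2964 | A_2..A_4: k=2: 0+48+39·4·6=984; k=3: 312+0+39·2·6=780 → min 780.
Top-level splits: k=1: (A_1..A_1)·(A_2..A_4) → 0+780+34·39·6 = 8736; k=2: (A_1..A_2)·(A_3..A_4) → 5304+48+34·4·6 = 6168; k=3: (A_1..A_3)·(A_4..A_4) → 2964+0+34·2·6 = 3372.
Best split is after A_3, i.e. k = 3.

3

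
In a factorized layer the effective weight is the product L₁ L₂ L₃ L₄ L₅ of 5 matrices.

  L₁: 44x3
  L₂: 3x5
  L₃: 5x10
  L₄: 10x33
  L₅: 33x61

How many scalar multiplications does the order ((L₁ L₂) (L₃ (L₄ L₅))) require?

37260

(L₁ L₂): 44×3 by 3×5 → 44×5, cost 44·3·5 = 660
(L₄ L₅): 10×33 by 33×61 → 10×61, cost 10·33·61 = 20130
(L₃ (L₄ L₅)): 5×10 by 10×61 → 5×61, cost 5·10·61 = 3050; cumulative 23180
((L₁ L₂) (L₃ (L₄ L₅))): 44×5 by 5×61 → 44×61, cost 44·5·61 = 13420; cumulative 37260
Total: 37260 scalar multiplications.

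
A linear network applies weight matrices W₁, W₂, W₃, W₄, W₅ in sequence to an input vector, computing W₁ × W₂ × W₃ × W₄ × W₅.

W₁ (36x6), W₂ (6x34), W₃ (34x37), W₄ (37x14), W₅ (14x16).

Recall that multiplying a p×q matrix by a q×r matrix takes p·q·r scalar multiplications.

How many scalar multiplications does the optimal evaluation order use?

15456

Adjacent pairs: W₁W₂ = 36·6·34 = 7344; W₂W₃ = 6·34·37 = 7548; W₃W₄ = 34·37·14 = 17612; W₄W₅ = 37·14·16 = 8288.
Length 3: W₁..W₃: k=1: 0+7548+36·6·37=15540; k=2: 7344+0+36·34·37=52632 → min 15540 | W₂..W₄: k=2: 0+17612+6·34·14=20468; k=3: 7548+0+6·37·14=10656 → min 10656 | W₃..W₅: k=3: 0+8288+34·37·16=28416; k=4: 17612+0+34·14·16=25228 → min 25228.
Length 4: W₁..W₄: k=1: 0+10656+36·6·14=13680; k=2: 7344+17612+36·34·14=42092; k=3: 15540+0+36·37·14=34188 → min 13680 | W₂..W₅: k=2: 0+25228+6·34·16=28492; k=3: 7548+8288+6·37·16=19388; k=4: 10656+0+6·14·16=12000 → min 12000.
Length 5: W₁..W₅: k=1: 0+12000+36·6·16=15456; k=2: 7344+25228+36·34·16=52156; k=3: 15540+8288+36·37·16=45140; k=4: 13680+0+36·14·16=21744 → min 15456.
Optimal order: (W₁ × (((W₂ × W₃) × W₄) × W₅)) with cost 15456.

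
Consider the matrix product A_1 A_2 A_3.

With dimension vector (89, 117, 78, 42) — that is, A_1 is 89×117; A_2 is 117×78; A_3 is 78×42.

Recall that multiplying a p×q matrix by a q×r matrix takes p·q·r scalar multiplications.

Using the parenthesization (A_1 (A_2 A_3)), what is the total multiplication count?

(A_2 A_3): 117×78 by 78×42 → 117×42, cost 117·78·42 = 383292
(A_1 (A_2 A_3)): 89×117 by 117×42 → 89×42, cost 89·117·42 = 437346; cumulative 820638
Total: 820638 scalar multiplications.

820638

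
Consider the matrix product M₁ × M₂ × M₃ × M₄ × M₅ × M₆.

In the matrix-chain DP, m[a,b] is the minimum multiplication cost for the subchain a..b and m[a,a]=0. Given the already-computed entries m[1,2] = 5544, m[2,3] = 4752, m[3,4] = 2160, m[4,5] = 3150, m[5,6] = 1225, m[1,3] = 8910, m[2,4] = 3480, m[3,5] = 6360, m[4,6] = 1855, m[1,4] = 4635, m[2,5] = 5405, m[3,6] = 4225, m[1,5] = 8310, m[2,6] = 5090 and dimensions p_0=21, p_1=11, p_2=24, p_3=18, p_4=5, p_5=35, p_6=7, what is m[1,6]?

m[1,6] = min over k∈[1,5] of m[1,k]+m[k+1,6]+p_{0}·p_k·p_{6}.
k=1: 0 + 5090 + 21·11·7 = 6707; k=2: 5544 + 4225 + 21·24·7 = 13297; k=3: 8910 + 1855 + 21·18·7 = 13411; k=4: 4635 + 1225 + 21·5·7 = 6595; k=5: 8310 + 0 + 21·35·7 = 13455.
Minimum: 6595 at k=4.

6595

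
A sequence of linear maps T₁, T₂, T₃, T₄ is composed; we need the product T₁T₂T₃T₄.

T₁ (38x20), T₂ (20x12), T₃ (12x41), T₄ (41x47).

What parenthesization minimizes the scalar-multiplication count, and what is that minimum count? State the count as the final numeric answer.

53676

Adjacent pairs: T₁T₂ = 38·20·12 = 9120; T₂T₃ = 20·12·41 = 9840; T₃T₄ = 12·41·47 = 23124.
Length 3: T₁..T₃: k=1: 0+9840+38·20·41=41000; k=2: 9120+0+38·12·41=27816 → min 27816 | T₂..T₄: k=2: 0+23124+20·12·47=34404; k=3: 9840+0+20·41·47=48380 → min 34404.
Length 4: T₁..T₄: k=1: 0+34404+38·20·47=70124; k=2: 9120+23124+38·12·47=53676; k=3: 27816+0+38·41·47=101042 → min 53676.
Optimal parenthesization: ((T₁T₂)(T₃T₄)) with cost 53676.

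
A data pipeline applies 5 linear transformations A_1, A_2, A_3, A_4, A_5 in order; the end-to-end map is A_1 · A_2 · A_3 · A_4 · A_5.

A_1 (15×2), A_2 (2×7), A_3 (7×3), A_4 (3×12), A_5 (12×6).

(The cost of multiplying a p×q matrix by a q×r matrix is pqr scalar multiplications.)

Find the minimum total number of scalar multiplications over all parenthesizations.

438

Adjacent pairs: A_1A_2 = 15·2·7 = 210; A_2A_3 = 2·7·3 = 42; A_3A_4 = 7·3·12 = 252; A_4A_5 = 3·12·6 = 216.
Length 3: A_1..A_3: k=1: 0+42+15·2·3=132; k=2: 210+0+15·7·3=525 → min 132 | A_2..A_4: k=2: 0+252+2·7·12=420; k=3: 42+0+2·3·12=114 → min 114 | A_3..A_5: k=3: 0+216+7·3·6=342; k=4: 252+0+7·12·6=756 → min 342.
Length 4: A_1..A_4: k=1: 0+114+15·2·12=474; k=2: 210+252+15·7·12=1722; k=3: 132+0+15·3·12=672 → min 474 | A_2..A_5: k=2: 0+342+2·7·6=426; k=3: 42+216+2·3·6=294; k=4: 114+0+2·12·6=258 → min 258.
Length 5: A_1..A_5: k=1: 0+258+15·2·6=438; k=2: 210+342+15·7·6=1182; k=3: 132+216+15·3·6=618; k=4: 474+0+15·12·6=1554 → min 438.
Optimal order: (A_1 · (((A_2 · A_3) · A_4) · A_5)) with cost 438.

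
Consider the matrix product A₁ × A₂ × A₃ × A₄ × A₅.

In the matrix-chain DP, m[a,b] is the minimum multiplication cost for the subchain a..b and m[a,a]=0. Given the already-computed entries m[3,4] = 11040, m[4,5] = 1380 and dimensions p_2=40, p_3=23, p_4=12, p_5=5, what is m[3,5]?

m[3,5] = min over k∈[3,4] of m[3,k]+m[k+1,5]+p_{2}·p_k·p_{5}.
k=3: 0 + 1380 + 40·23·5 = 5980; k=4: 11040 + 0 + 40·12·5 = 13440.
Minimum: 5980 at k=3.

5980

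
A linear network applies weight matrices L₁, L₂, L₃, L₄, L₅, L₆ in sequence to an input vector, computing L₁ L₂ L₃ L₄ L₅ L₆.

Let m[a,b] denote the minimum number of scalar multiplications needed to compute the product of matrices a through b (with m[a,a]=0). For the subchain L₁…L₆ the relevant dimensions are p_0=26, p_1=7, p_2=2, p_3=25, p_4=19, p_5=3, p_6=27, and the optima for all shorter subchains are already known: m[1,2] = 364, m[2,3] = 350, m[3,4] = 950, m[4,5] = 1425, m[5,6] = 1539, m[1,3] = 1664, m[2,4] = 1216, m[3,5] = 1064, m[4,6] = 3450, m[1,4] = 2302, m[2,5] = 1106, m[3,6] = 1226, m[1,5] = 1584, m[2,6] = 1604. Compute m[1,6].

m[1,6] = min over k∈[1,5] of m[1,k]+m[k+1,6]+p_{0}·p_k·p_{6}.
k=1: 0 + 1604 + 26·7·27 = 6518; k=2: 364 + 1226 + 26·2·27 = 2994; k=3: 1664 + 3450 + 26·25·27 = 22664; k=4: 2302 + 1539 + 26·19·27 = 17179; k=5: 1584 + 0 + 26·3·27 = 3690.
Minimum: 2994 at k=2.

2994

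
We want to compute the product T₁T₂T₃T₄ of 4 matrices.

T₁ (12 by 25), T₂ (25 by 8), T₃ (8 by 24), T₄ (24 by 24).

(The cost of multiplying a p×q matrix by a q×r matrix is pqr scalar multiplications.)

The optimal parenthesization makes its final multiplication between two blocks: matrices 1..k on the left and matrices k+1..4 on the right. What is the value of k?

Adjacent pairs: T₁T₂ = 12·25·8 = 2400; T₂T₃ = 25·8·24 = 4800; T₃T₄ = 8·24·24 = 4608.
Length 3: T₁..T₃: k=1: 0+4800+12·25·24=12000; k=2: 2400+0+12·8·24=4704 → min 4704 | T₂..T₄: k=2: 0+4608+25·8·24=9408; k=3: 4800+0+25·24·24=19200 → min 9408.
Top-level splits: k=1: (T₁..T₁)·(T₂..T₄) → 0+9408+12·25·24 = 16608; k=2: (T₁..T₂)·(T₃..T₄) → 2400+4608+12·8·24 = 9312; k=3: (T₁..T₃)·(T₄..T₄) → 4704+0+12·24·24 = 11616.
Best split is after T₂, i.e. k = 2.

2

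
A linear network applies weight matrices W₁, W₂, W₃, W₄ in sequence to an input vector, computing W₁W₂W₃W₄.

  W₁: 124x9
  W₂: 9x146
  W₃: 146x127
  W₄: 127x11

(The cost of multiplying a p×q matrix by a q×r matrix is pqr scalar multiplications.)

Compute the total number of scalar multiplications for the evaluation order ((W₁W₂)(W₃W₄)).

566042

(W₁W₂): 124×9 by 9×146 → 124×146, cost 124·9·146 = 162936
(W₃W₄): 146×127 by 127×11 → 146×11, cost 146·127·11 = 203962
((W₁W₂)(W₃W₄)): 124×146 by 146×11 → 124×11, cost 124·146·11 = 199144; cumulative 566042
Total: 566042 scalar multiplications.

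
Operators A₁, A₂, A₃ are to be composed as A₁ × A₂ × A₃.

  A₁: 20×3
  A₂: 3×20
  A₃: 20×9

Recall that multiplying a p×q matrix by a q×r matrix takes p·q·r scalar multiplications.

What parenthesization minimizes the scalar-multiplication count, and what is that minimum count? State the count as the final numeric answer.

1080

(A₁ × (A₂ × A₃)): cost 1080.
((A₁ × A₂) × A₃): cost 4800.
Optimal: (A₁ × (A₂ × A₃)) with cost 1080.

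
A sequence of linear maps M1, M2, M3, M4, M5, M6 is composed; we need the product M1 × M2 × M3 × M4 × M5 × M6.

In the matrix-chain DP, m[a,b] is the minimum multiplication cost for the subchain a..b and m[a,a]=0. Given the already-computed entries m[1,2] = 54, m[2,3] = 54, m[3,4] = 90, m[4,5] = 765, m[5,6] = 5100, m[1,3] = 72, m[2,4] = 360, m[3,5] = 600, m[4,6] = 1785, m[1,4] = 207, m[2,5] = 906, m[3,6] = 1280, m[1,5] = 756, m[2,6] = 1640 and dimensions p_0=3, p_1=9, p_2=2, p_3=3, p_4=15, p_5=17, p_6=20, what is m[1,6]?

1454

m[1,6] = min over k∈[1,5] of m[1,k]+m[k+1,6]+p_{0}·p_k·p_{6}.
k=1: 0 + 1640 + 3·9·20 = 2180; k=2: 54 + 1280 + 3·2·20 = 1454; k=3: 72 + 1785 + 3·3·20 = 2037; k=4: 207 + 5100 + 3·15·20 = 6207; k=5: 756 + 0 + 3·17·20 = 1776.
Minimum: 1454 at k=2.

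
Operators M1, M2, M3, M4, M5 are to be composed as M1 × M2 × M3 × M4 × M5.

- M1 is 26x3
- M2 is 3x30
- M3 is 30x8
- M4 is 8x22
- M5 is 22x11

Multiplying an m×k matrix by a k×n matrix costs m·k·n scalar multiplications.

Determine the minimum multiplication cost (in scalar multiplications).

2832

Adjacent pairs: M1M2 = 26·3·30 = 2340; M2M3 = 3·30·8 = 720; M3M4 = 30·8·22 = 5280; M4M5 = 8·22·11 = 1936.
Length 3: M1..M3: k=1: 0+720+26·3·8=1344; k=2: 2340+0+26·30·8=8580 → min 1344 | M2..M4: k=2: 0+5280+3·30·22=7260; k=3: 720+0+3·8·22=1248 → min 1248 | M3..M5: k=3: 0+1936+30·8·11=4576; k=4: 5280+0+30·22·11=12540 → min 4576.
Length 4: M1..M4: k=1: 0+1248+26·3·22=2964; k=2: 2340+5280+26·30·22=24780; k=3: 1344+0+26·8·22=5920 → min 2964 | M2..M5: k=2: 0+4576+3·30·11=5566; k=3: 720+1936+3·8·11=2920; k=4: 1248+0+3·22·11=1974 → min 1974.
Length 5: M1..M5: k=1: 0+1974+26·3·11=2832; k=2: 2340+4576+26·30·11=15496; k=3: 1344+1936+26·8·11=5568; k=4: 2964+0+26·22·11=9256 → min 2832.
Optimal order: (M1 × (((M2 × M3) × M4) × M5)) with cost 2832.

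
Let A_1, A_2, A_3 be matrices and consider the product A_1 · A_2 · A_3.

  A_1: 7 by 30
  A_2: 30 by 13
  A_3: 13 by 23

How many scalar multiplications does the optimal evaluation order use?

4823

Order (A_1 · (A_2 · A_3)): (A_2 · A_3): 30×13 by 13×23 → 30×23, cost 30·13·23 = 8970; (A_1 · (A_2 · A_3)): 7×30 by 30×23 → 7×23, cost 7·30·23 = 4830; cumulative 13800. Total 13800.
Order ((A_1 · A_2) · A_3): (A_1 · A_2): 7×30 by 30×13 → 7×13, cost 7·30·13 = 2730; ((A_1 · A_2) · A_3): 7×13 by 13×23 → 7×23, cost 7·13·23 = 2093; cumulative 4823. Total 4823.
Minimum: 4823.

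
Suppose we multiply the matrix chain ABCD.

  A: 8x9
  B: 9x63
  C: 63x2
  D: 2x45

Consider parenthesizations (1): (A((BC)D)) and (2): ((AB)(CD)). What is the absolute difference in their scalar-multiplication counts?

27702

Order (1) = (A((BC)D)): (BC): 9×63 by 63×2 → 9×2, cost 9·63·2 = 1134; ((BC)D): 9×2 by 2×45 → 9×45, cost 9·2·45 = 810; cumulative 1944; (A((BC)D)): 8×9 by 9×45 → 8×45, cost 8·9·45 = 3240; cumulative 5184. Total 5184.
Order (2) = ((AB)(CD)): (AB): 8×9 by 9×63 → 8×63, cost 8·9·63 = 4536; (CD): 63×2 by 2×45 → 63×45, cost 63·2·45 = 5670; ((AB)(CD)): 8×63 by 63×45 → 8×45, cost 8·63·45 = 22680; cumulative 32886. Total 32886.
Difference: |5184 − 32886| = 27702.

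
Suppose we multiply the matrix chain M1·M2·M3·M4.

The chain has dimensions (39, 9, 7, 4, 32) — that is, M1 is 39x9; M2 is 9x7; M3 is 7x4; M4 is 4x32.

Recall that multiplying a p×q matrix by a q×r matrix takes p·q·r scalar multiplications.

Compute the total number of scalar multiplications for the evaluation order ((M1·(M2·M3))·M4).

(M2·M3): 9×7 by 7×4 → 9×4, cost 9·7·4 = 252
(M1·(M2·M3)): 39×9 by 9×4 → 39×4, cost 39·9·4 = 1404; cumulative 1656
((M1·(M2·M3))·M4): 39×4 by 4×32 → 39×32, cost 39·4·32 = 4992; cumulative 6648
Total: 6648 scalar multiplications.

6648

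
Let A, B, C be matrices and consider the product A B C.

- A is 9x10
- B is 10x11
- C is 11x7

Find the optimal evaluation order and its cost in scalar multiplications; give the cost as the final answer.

1400

(A (B C)): cost 1400.
((A B) C): cost 1683.
Optimal: (A (B C)) with cost 1400.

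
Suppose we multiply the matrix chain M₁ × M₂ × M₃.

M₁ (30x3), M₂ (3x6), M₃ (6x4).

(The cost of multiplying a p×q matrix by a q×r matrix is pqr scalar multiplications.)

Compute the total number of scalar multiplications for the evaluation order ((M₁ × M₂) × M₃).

(M₁ × M₂): 30×3 by 3×6 → 30×6, cost 30·3·6 = 540
((M₁ × M₂) × M₃): 30×6 by 6×4 → 30×4, cost 30·6·4 = 720; cumulative 1260
Total: 1260 scalar multiplications.

1260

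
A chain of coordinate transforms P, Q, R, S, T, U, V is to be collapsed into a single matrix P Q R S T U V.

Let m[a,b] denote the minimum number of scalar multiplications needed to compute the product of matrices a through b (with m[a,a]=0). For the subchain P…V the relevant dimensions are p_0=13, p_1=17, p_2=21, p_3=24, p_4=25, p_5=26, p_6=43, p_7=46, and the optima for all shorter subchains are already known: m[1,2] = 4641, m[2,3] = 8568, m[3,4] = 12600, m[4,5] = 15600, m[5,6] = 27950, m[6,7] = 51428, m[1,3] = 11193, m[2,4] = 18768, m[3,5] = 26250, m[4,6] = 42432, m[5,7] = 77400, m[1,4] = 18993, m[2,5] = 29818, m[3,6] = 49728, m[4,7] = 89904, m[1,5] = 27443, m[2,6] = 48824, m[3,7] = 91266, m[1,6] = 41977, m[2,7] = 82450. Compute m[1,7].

67691

m[1,7] = min over k∈[1,6] of m[1,k]+m[k+1,7]+p_{0}·p_k·p_{7}.
k=1: 0 + 82450 + 13·17·46 = 92616; k=2: 4641 + 91266 + 13·21·46 = 108465; k=3: 11193 + 89904 + 13·24·46 = 115449; k=4: 18993 + 77400 + 13·25·46 = 111343; k=5: 27443 + 51428 + 13·26·46 = 94419; k=6: 41977 + 0 + 13·43·46 = 67691.
Minimum: 67691 at k=6.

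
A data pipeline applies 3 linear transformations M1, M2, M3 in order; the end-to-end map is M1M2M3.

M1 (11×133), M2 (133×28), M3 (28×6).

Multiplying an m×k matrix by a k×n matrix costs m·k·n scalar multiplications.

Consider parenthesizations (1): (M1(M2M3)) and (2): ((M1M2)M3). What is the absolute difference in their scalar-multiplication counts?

Order (1) = (M1(M2M3)): (M2M3): 133×28 by 28×6 → 133×6, cost 133·28·6 = 22344; (M1(M2M3)): 11×133 by 133×6 → 11×6, cost 11·133·6 = 8778; cumulative 31122. Total 31122.
Order (2) = ((M1M2)M3): (M1M2): 11×133 by 133×28 → 11×28, cost 11·133·28 = 40964; ((M1M2)M3): 11×28 by 28×6 → 11×6, cost 11·28·6 = 1848; cumulative 42812. Total 42812.
Difference: |31122 − 42812| = 11690.

11690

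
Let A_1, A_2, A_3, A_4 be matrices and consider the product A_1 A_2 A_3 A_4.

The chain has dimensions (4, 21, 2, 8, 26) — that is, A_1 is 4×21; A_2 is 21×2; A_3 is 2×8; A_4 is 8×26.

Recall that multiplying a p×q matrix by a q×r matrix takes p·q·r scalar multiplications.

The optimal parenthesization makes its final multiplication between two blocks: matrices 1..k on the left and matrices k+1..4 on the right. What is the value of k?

2

Adjacent pairs: A_1A_2 = 4·21·2 = 168; A_2A_3 = 21·2·8 = 336; A_3A_4 = 2·8·26 = 416.
Length 3: A_1..A_3: k=1: 0+336+4·21·8=1008; k=2: 168+0+4·2·8=232 → min 232 | A_2..A_4: k=2: 0+416+21·2·26=1508; k=3: 336+0+21·8·26=4704 → min 1508.
Top-level splits: k=1: (A_1..A_1)·(A_2..A_4) → 0+1508+4·21·26 = 3692; k=2: (A_1..A_2)·(A_3..A_4) → 168+416+4·2·26 = 792; k=3: (A_1..A_3)·(A_4..A_4) → 232+0+4·8·26 = 1064.
Best split is after A_2, i.e. k = 2.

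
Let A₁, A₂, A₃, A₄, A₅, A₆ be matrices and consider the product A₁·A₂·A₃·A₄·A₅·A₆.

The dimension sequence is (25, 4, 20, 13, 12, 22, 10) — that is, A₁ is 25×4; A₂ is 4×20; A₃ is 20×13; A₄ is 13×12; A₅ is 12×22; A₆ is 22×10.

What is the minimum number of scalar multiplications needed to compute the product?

4600

Adjacent pairs: A₁A₂ = 25·4·20 = 2000; A₂A₃ = 4·20·13 = 1040; A₃A₄ = 20·13·12 = 3120; A₄A₅ = 13·12·22 = 3432; A₅A₆ = 12·22·10 = 2640.
Length 3: A₁..A₃: k=1: 0+1040+25·4·13=2340; k=2: 2000+0+25·20·13=8500 → min 2340 | A₂..A₄: k=2: 0+3120+4·20·12=4080; k=3: 1040+0+4·13·12=1664 → min 1664 | A₃..A₅: k=3: 0+3432+20·13·22=9152; k=4: 3120+0+20·12·22=8400 → min 8400 | A₄..A₆: k=4: 0+2640+13·12·10=4200; k=5: 3432+0+13·22·10=6292 → min 4200.
Length 4: A₁..A₄: k=1: 0+1664+25·4·12=2864; k=2: 2000+3120+25·20·12=11120; k=3: 2340+0+25·13·12=6240 → min 2864 | A₂..A₅: k=2: 0+8400+4·20·22=10160; k=3: 1040+3432+4·13·22=5616; k=4: 1664+0+4·12·22=2720 → min 2720 | A₃..A₆: k=3: 0+4200+20·13·10=6800; k=4: 3120+2640+20·12·10=8160; k=5: 8400+0+20·22·10=12800 → min 6800.
Length 5: A₁..A₅: k=1: 0+2720+25·4·22=4920; k=2: 2000+8400+25·20·22=21400; k=3: 2340+3432+25·13·22=12922; k=4: 2864+0+25·12·22=9464 → min 4920 | A₂..A₆: k=2: 0+6800+4·20·10=7600; k=3: 1040+4200+4·13·10=5760; k=4: 1664+2640+4·12·10=4784; k=5: 2720+0+4·22·10=3600 → min 3600.
Length 6: A₁..A₆: k=1: 0+3600+25·4·10=4600; k=2: 2000+6800+25·20·10=13800; k=3: 2340+4200+25·13·10=9790; k=4: 2864+2640+25·12·10=8504; k=5: 4920+0+25·22·10=10420 → min 4600.
Optimal order: (A₁·((((A₂·A₃)·A₄)·A₅)·A₆)) with cost 4600.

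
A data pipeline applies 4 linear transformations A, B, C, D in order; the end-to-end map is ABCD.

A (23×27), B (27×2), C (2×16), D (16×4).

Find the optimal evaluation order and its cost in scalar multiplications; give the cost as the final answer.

Adjacent pairs: AB = 23·27·2 = 1242; BC = 27·2·16 = 864; CD = 2·16·4 = 128.
Length 3: A..C: k=1: 0+864+23·27·16=10800; k=2: 1242+0+23·2·16=1978 → min 1978 | B..D: k=2: 0+128+27·2·4=344; k=3: 864+0+27·16·4=2592 → min 344.
Length 4: A..D: k=1: 0+344+23·27·4=2828; k=2: 1242+128+23·2·4=1554; k=3: 1978+0+23·16·4=3450 → min 1554.
Optimal parenthesization: ((AB)(CD)) with cost 1554.

1554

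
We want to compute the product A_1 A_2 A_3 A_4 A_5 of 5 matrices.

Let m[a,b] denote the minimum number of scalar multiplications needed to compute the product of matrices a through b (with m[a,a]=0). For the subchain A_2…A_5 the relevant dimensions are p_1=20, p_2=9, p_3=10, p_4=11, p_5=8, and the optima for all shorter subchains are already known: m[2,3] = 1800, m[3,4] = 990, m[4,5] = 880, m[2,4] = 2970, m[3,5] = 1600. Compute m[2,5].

m[2,5] = min over k∈[2,4] of m[2,k]+m[k+1,5]+p_{1}·p_k·p_{5}.
k=2: 0 + 1600 + 20·9·8 = 3040; k=3: 1800 + 880 + 20·10·8 = 4280; k=4: 2970 + 0 + 20·11·8 = 4730.
Minimum: 3040 at k=2.

3040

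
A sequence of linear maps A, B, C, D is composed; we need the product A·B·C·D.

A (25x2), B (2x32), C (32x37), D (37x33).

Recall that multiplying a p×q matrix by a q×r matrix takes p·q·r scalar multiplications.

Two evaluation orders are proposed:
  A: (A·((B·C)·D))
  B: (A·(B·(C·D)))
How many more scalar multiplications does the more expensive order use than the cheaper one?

36374

Order A = (A·((B·C)·D)): (B·C): 2×32 by 32×37 → 2×37, cost 2·32·37 = 2368; ((B·C)·D): 2×37 by 37×33 → 2×33, cost 2·37·33 = 2442; cumulative 4810; (A·((B·C)·D)): 25×2 by 2×33 → 25×33, cost 25·2·33 = 1650; cumulative 6460. Total 6460.
Order B = (A·(B·(C·D))): (C·D): 32×37 by 37×33 → 32×33, cost 32·37·33 = 39072; (B·(C·D)): 2×32 by 32×33 → 2×33, cost 2·32·33 = 2112; cumulative 41184; (A·(B·(C·D))): 25×2 by 2×33 → 25×33, cost 25·2·33 = 1650; cumulative 42834. Total 42834.
Difference: |6460 − 42834| = 36374.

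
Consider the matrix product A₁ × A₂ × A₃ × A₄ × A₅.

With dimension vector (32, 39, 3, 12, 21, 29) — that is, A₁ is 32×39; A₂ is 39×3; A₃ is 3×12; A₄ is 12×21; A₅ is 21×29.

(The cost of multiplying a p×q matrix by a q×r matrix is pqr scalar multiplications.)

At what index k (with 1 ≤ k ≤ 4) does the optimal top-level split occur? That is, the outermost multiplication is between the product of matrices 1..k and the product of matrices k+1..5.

Adjacent pairs: A₁A₂ = 32·39·3 = 3744; A₂A₃ = 39·3·12 = 1404; A₃A₄ = 3·12·21 = 756; A₄A₅ = 12·21·29 = 7308.
Length 3: A₁..A₃: k=1: 0+1404+32·39·12=16380; k=2: 3744+0+32·3·12=4896 → min 4896 | A₂..A₄: k=2: 0+756+39·3·21=3213; k=3: 1404+0+39·12·21=11232 → min 3213 | A₃..A₅: k=3: 0+7308+3·12·29=8352; k=4: 756+0+3·21·29=2583 → min 2583.
Length 4: A₁..A₄: k=1: 0+3213+32·39·21=29421; k=2: 3744+756+32·3·21=6516; k=3: 4896+0+32·12·21=12960 → min 6516 | A₂..A₅: k=2: 0+2583+39·3·29=5976; k=3: 1404+7308+39·12·29=22284; k=4: 3213+0+39·21·29=26964 → min 5976.
Top-level splits: k=1: (A₁..A₁)·(A₂..A₅) → 0+5976+32·39·29 = 42168; k=2: (A₁..A₂)·(A₃..A₅) → 3744+2583+32·3·29 = 9111; k=3: (A₁..A₃)·(A₄..A₅) → 4896+7308+32·12·29 = 23340; k=4: (A₁..A₄)·(A₅..A₅) → 6516+0+32·21·29 = 26004.
Best split is after A₂, i.e. k = 2.

2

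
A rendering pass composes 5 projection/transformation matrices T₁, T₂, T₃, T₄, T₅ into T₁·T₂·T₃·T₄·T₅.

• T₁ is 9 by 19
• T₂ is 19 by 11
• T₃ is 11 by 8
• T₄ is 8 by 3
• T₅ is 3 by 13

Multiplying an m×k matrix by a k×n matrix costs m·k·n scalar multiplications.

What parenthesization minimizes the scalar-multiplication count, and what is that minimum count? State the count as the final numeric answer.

Adjacent pairs: T₁T₂ = 9·19·11 = 1881; T₂T₃ = 19·11·8 = 1672; T₃T₄ = 11·8·3 = 264; T₄T₅ = 8·3·13 = 312.
Length 3: T₁..T₃: k=1: 0+1672+9·19·8=3040; k=2: 1881+0+9·11·8=2673 → min 2673 | T₂..T₄: k=2: 0+264+19·11·3=891; k=3: 1672+0+19·8·3=2128 → min 891 | T₃..T₅: k=3: 0+312+11·8·13=1456; k=4: 264+0+11·3·13=693 → min 693.
Length 4: T₁..T₄: k=1: 0+891+9·19·3=1404; k=2: 1881+264+9·11·3=2442; k=3: 2673+0+9·8·3=2889 → min 1404 | T₂..T₅: k=2: 0+693+19·11·13=3410; k=3: 1672+312+19·8·13=3960; k=4: 891+0+19·3·13=1632 → min 1632.
Length 5: T₁..T₅: k=1: 0+1632+9·19·13=3855; k=2: 1881+693+9·11·13=3861; k=3: 2673+312+9·8·13=3921; k=4: 1404+0+9·3·13=1755 → min 1755.
Optimal parenthesization: ((T₁·(T₂·(T₃·T₄)))·T₅) with cost 1755.

1755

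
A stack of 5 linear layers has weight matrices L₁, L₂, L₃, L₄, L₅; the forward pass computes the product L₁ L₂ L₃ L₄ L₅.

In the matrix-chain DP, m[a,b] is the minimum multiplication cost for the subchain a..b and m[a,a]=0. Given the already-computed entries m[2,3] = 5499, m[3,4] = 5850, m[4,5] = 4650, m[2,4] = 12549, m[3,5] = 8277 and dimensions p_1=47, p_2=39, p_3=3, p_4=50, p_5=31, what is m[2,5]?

14520

m[2,5] = min over k∈[2,4] of m[2,k]+m[k+1,5]+p_{1}·p_k·p_{5}.
k=2: 0 + 8277 + 47·39·31 = 65100; k=3: 5499 + 4650 + 47·3·31 = 14520; k=4: 12549 + 0 + 47·50·31 = 85399.
Minimum: 14520 at k=3.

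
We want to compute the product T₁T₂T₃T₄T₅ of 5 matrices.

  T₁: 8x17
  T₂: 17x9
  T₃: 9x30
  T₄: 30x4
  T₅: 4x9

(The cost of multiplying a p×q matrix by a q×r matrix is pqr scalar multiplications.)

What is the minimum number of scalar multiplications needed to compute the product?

2524

Adjacent pairs: T₁T₂ = 8·17·9 = 1224; T₂T₃ = 17·9·30 = 4590; T₃T₄ = 9·30·4 = 1080; T₄T₅ = 30·4·9 = 1080.
Length 3: T₁..T₃: k=1: 0+4590+8·17·30=8670; k=2: 1224+0+8·9·30=3384 → min 3384 | T₂..T₄: k=2: 0+1080+17·9·4=1692; k=3: 4590+0+17·30·4=6630 → min 1692 | T₃..T₅: k=3: 0+1080+9·30·9=3510; k=4: 1080+0+9·4·9=1404 → min 1404.
Length 4: T₁..T₄: k=1: 0+1692+8·17·4=2236; k=2: 1224+1080+8·9·4=2592; k=3: 3384+0+8·30·4=4344 → min 2236 | T₂..T₅: k=2: 0+1404+17·9·9=2781; k=3: 4590+1080+17·30·9=10260; k=4: 1692+0+17·4·9=2304 → min 2304.
Length 5: T₁..T₅: k=1: 0+2304+8·17·9=3528; k=2: 1224+1404+8·9·9=3276; k=3: 3384+1080+8·30·9=6624; k=4: 2236+0+8·4·9=2524 → min 2524.
Optimal order: ((T₁(T₂(T₃T₄)))T₅) with cost 2524.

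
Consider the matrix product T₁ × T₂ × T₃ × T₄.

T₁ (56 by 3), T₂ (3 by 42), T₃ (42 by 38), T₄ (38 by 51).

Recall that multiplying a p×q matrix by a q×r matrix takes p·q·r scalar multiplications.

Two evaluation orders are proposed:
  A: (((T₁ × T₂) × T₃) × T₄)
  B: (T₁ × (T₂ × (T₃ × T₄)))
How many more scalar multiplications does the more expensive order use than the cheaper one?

Order A = (((T₁ × T₂) × T₃) × T₄): (T₁ × T₂): 56×3 by 3×42 → 56×42, cost 56·3·42 = 7056; ((T₁ × T₂) × T₃): 56×42 by 42×38 → 56×38, cost 56·42·38 = 89376; cumulative 96432; (((T₁ × T₂) × T₃) × T₄): 56×38 by 38×51 → 56×51, cost 56·38·51 = 108528; cumulative 204960. Total 204960.
Order B = (T₁ × (T₂ × (T₃ × T₄))): (T₃ × T₄): 42×38 by 38×51 → 42×51, cost 42·38·51 = 81396; (T₂ × (T₃ × T₄)): 3×42 by 42×51 → 3×51, cost 3·42·51 = 6426; cumulative 87822; (T₁ × (T₂ × (T₃ × T₄))): 56×3 by 3×51 → 56×51, cost 56·3·51 = 8568; cumulative 96390. Total 96390.
Difference: |204960 − 96390| = 108570.

108570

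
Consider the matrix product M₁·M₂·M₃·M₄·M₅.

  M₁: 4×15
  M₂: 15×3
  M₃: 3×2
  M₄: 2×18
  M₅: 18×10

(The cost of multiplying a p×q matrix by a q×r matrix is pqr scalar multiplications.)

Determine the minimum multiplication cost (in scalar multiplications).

644

Adjacent pairs: M₁M₂ = 4·15·3 = 180; M₂M₃ = 15·3·2 = 90; M₃M₄ = 3·2·18 = 108; M₄M₅ = 2·18·10 = 360.
Length 3: M₁..M₃: k=1: 0+90+4·15·2=210; k=2: 180+0+4·3·2=204 → min 204 | M₂..M₄: k=2: 0+108+15·3·18=918; k=3: 90+0+15·2·18=630 → min 630 | M₃..M₅: k=3: 0+360+3·2·10=420; k=4: 108+0+3·18·10=648 → min 420.
Length 4: M₁..M₄: k=1: 0+630+4·15·18=1710; k=2: 180+108+4·3·18=504; k=3: 204+0+4·2·18=348 → min 348 | M₂..M₅: k=2: 0+420+15·3·10=870; k=3: 90+360+15·2·10=750; k=4: 630+0+15·18·10=3330 → min 750.
Length 5: M₁..M₅: k=1: 0+750+4·15·10=1350; k=2: 180+420+4·3·10=720; k=3: 204+360+4·2·10=644; k=4: 348+0+4·18·10=1068 → min 644.
Optimal order: (((M₁·M₂)·M₃)·(M₄·M₅)) with cost 644.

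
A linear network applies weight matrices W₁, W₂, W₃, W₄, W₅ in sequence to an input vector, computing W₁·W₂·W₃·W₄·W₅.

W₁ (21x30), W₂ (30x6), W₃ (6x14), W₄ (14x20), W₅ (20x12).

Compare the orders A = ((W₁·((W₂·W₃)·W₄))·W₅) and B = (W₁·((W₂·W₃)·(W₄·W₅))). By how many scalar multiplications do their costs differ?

Order A = ((W₁·((W₂·W₃)·W₄))·W₅): (W₂·W₃): 30×6 by 6×14 → 30×14, cost 30·6·14 = 2520; ((W₂·W₃)·W₄): 30×14 by 14×20 → 30×20, cost 30·14·20 = 8400; cumulative 10920; (W₁·((W₂·W₃)·W₄)): 21×30 by 30×20 → 21×20, cost 21·30·20 = 12600; cumulative 23520; ((W₁·((W₂·W₃)·W₄))·W₅): 21×20 by 20×12 → 21×12, cost 21·20·12 = 5040; cumulative 28560. Total 28560.
Order B = (W₁·((W₂·W₃)·(W₄·W₅))): (W₂·W₃): 30×6 by 6×14 → 30×14, cost 30·6·14 = 2520; (W₄·W₅): 14×20 by 20×12 → 14×12, cost 14·20·12 = 3360; ((W₂·W₃)·(W₄·W₅)): 30×14 by 14×12 → 30×12, cost 30·14·12 = 5040; cumulative 10920; (W₁·((W₂·W₃)·(W₄·W₅))): 21×30 by 30×12 → 21×12, cost 21·30·12 = 7560; cumulative 18480. Total 18480.
Difference: |28560 − 18480| = 10080.

10080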